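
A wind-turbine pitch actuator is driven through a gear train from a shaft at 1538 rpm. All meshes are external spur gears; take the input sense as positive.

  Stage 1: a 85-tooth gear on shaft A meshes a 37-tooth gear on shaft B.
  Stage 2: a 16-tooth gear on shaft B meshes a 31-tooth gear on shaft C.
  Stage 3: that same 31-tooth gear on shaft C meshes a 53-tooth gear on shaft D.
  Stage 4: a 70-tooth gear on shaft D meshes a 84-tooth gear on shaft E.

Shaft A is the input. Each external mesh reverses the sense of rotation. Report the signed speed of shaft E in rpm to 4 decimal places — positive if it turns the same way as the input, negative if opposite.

+888.8662 rpm (same as input, |ω| = 888.8662 rpm)

Stage 1 [85T→37T]: ω = 1538.0000×85/37 = 3533.2432 rpm, dir flips to −; running = −3533.2432
Stage 2 [16T→31T]: ω = 3533.2432×16/31 = 1823.6094 rpm, dir flips to +; running = +1823.6094
Stage 3 [31T→53T]: ω = 1823.6094×31/53 = 1066.6395 rpm, dir flips to −; running = −1066.6395
Stage 4 [70T→84T]: ω = 1066.6395×70/84 = 888.8662 rpm, dir flips to +; running = +888.8662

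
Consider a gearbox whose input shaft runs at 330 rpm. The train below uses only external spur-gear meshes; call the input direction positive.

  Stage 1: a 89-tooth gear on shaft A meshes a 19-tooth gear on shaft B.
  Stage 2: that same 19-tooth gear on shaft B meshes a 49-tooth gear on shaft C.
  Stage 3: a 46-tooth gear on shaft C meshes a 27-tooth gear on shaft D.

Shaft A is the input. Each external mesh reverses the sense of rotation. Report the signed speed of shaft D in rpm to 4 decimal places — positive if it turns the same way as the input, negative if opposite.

-1021.1791 rpm (opposite to input, |ω| = 1021.1791 rpm)

Stage 1 [89T→19T]: ω = 330.0000×89/19 = 1545.7895 rpm, dir flips to −; running = −1545.7895
Stage 2 [19T→49T]: ω = 1545.7895×19/49 = 599.3878 rpm, dir flips to +; running = +599.3878
Stage 3 [46T→27T]: ω = 599.3878×46/27 = 1021.1791 rpm, dir flips to −; running = −1021.1791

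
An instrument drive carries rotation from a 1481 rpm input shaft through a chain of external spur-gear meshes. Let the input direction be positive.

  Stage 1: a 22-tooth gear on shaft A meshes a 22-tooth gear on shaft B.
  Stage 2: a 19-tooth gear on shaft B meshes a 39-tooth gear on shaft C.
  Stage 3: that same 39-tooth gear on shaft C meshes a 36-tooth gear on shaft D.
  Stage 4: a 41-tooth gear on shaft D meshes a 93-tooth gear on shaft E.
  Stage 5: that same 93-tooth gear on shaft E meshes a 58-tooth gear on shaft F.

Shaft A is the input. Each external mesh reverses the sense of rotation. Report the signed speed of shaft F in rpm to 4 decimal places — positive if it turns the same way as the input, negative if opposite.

-552.5378 rpm (opposite to input, |ω| = 552.5378 rpm)

Stage 1 [22T→22T]: ω = 1481.0000×22/22 = 1481.0000 rpm, dir flips to −; running = −1481.0000
Stage 2 [19T→39T]: ω = 1481.0000×19/39 = 721.5128 rpm, dir flips to +; running = +721.5128
Stage 3 [39T→36T]: ω = 721.5128×39/36 = 781.6389 rpm, dir flips to −; running = −781.6389
Stage 4 [41T→93T]: ω = 781.6389×41/93 = 344.5935 rpm, dir flips to +; running = +344.5935
Stage 5 [93T→58T]: ω = 344.5935×93/58 = 552.5378 rpm, dir flips to −; running = −552.5378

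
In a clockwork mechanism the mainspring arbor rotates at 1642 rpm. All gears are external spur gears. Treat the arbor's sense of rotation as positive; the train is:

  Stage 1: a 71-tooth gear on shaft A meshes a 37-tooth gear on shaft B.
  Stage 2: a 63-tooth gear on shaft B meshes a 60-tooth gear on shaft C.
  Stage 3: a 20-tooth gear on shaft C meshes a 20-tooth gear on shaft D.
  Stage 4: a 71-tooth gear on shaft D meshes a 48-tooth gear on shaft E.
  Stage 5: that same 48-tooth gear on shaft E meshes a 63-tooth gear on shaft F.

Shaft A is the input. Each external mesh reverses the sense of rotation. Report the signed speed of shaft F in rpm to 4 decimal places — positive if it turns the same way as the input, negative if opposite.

Stage 1 [71T→37T]: ω = 1642.0000×71/37 = 3150.8649 rpm, dir flips to −; running = −3150.8649
Stage 2 [63T→60T]: ω = 3150.8649×63/60 = 3308.4081 rpm, dir flips to +; running = +3308.4081
Stage 3 [20T→20T]: ω = 3308.4081×20/20 = 3308.4081 rpm, dir flips to −; running = −3308.4081
Stage 4 [71T→48T]: ω = 3308.4081×71/48 = 4893.6870 rpm, dir flips to +; running = +4893.6870
Stage 5 [48T→63T]: ω = 4893.6870×48/63 = 3728.5234 rpm, dir flips to −; running = −3728.5234

-3728.5234 rpm (opposite to input, |ω| = 3728.5234 rpm)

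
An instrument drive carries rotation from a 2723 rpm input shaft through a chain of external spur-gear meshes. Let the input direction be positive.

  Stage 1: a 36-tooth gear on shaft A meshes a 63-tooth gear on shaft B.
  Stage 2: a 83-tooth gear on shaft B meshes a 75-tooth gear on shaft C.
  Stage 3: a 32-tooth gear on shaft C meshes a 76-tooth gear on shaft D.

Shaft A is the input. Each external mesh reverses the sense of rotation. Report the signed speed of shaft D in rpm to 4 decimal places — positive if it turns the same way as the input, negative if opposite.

Stage 1 [36T→63T]: ω = 2723.0000×36/63 = 1556.0000 rpm, dir flips to −; running = −1556.0000
Stage 2 [83T→75T]: ω = 1556.0000×83/75 = 1721.9733 rpm, dir flips to +; running = +1721.9733
Stage 3 [32T→76T]: ω = 1721.9733×32/76 = 725.0414 rpm, dir flips to −; running = −725.0414

-725.0414 rpm (opposite to input, |ω| = 725.0414 rpm)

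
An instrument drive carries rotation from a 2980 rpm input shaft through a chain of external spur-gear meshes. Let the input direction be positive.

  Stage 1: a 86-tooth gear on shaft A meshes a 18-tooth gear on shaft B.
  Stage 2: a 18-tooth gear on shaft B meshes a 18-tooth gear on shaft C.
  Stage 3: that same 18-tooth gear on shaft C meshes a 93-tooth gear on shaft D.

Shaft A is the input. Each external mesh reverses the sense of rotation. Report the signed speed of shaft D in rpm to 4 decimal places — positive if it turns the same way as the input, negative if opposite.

-2755.6989 rpm (opposite to input, |ω| = 2755.6989 rpm)

Stage 1 [86T→18T]: ω = 2980.0000×86/18 = 14237.7778 rpm, dir flips to −; running = −14237.7778
Stage 2 [18T→18T]: ω = 14237.7778×18/18 = 14237.7778 rpm, dir flips to +; running = +14237.7778
Stage 3 [18T→93T]: ω = 14237.7778×18/93 = 2755.6989 rpm, dir flips to −; running = −2755.6989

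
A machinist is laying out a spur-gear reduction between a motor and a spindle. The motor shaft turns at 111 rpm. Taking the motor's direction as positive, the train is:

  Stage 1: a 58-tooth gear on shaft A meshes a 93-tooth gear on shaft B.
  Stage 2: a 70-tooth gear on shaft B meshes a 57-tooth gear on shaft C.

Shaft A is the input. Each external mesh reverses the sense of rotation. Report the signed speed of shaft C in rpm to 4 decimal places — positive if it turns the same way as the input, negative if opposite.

Stage 1 [58T→93T]: ω = 111.0000×58/93 = 69.2258 rpm, dir flips to −; running = −69.2258
Stage 2 [70T→57T]: ω = 69.2258×70/57 = 85.0141 rpm, dir flips to +; running = +85.0141

+85.0141 rpm (same as input, |ω| = 85.0141 rpm)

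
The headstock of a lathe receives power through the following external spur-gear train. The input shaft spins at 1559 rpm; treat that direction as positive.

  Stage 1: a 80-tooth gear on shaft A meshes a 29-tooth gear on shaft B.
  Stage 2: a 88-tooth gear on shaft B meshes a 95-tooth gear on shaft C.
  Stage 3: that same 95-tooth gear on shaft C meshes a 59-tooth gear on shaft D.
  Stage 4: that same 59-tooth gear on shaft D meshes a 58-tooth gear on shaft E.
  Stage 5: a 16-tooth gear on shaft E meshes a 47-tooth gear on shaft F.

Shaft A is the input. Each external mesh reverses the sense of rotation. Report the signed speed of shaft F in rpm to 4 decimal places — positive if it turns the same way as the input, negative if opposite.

-2221.3393 rpm (opposite to input, |ω| = 2221.3393 rpm)

Stage 1 [80T→29T]: ω = 1559.0000×80/29 = 4300.6897 rpm, dir flips to −; running = −4300.6897
Stage 2 [88T→95T]: ω = 4300.6897×88/95 = 3983.7967 rpm, dir flips to +; running = +3983.7967
Stage 3 [95T→59T]: ω = 3983.7967×95/59 = 6414.5880 rpm, dir flips to −; running = −6414.5880
Stage 4 [59T→58T]: ω = 6414.5880×59/58 = 6525.1843 rpm, dir flips to +; running = +6525.1843
Stage 5 [16T→47T]: ω = 6525.1843×16/47 = 2221.3393 rpm, dir flips to −; running = −2221.3393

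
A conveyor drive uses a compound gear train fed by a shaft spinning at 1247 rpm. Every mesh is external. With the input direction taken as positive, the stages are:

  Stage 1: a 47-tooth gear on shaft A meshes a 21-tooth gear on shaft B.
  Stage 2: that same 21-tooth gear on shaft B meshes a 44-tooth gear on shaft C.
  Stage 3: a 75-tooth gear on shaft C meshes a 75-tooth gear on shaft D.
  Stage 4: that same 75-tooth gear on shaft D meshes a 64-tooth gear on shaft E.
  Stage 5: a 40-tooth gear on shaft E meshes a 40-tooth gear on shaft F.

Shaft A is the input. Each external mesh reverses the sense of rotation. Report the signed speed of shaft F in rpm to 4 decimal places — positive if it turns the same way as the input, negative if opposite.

Stage 1 [47T→21T]: ω = 1247.0000×47/21 = 2790.9048 rpm, dir flips to −; running = −2790.9048
Stage 2 [21T→44T]: ω = 2790.9048×21/44 = 1332.0227 rpm, dir flips to +; running = +1332.0227
Stage 3 [75T→75T]: ω = 1332.0227×75/75 = 1332.0227 rpm, dir flips to −; running = −1332.0227
Stage 4 [75T→64T]: ω = 1332.0227×75/64 = 1560.9641 rpm, dir flips to +; running = +1560.9641
Stage 5 [40T→40T]: ω = 1560.9641×40/40 = 1560.9641 rpm, dir flips to −; running = −1560.9641

-1560.9641 rpm (opposite to input, |ω| = 1560.9641 rpm)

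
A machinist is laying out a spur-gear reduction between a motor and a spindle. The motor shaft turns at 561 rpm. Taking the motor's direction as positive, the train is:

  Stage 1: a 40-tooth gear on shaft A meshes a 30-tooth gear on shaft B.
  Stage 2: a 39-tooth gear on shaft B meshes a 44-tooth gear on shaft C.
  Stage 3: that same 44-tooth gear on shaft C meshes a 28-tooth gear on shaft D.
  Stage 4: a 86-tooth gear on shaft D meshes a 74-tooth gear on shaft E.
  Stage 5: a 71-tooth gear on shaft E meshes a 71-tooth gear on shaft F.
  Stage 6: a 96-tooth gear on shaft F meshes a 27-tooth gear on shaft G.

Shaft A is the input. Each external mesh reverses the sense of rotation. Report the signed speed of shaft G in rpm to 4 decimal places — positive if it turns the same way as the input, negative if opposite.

Stage 1 [40T→30T]: ω = 561.0000×40/30 = 748.0000 rpm, dir flips to −; running = −748.0000
Stage 2 [39T→44T]: ω = 748.0000×39/44 = 663.0000 rpm, dir flips to +; running = +663.0000
Stage 3 [44T→28T]: ω = 663.0000×44/28 = 1041.8571 rpm, dir flips to −; running = −1041.8571
Stage 4 [86T→74T]: ω = 1041.8571×86/74 = 1210.8069 rpm, dir flips to +; running = +1210.8069
Stage 5 [71T→71T]: ω = 1210.8069×71/71 = 1210.8069 rpm, dir flips to −; running = −1210.8069
Stage 6 [96T→27T]: ω = 1210.8069×96/27 = 4305.0914 rpm, dir flips to +; running = +4305.0914

+4305.0914 rpm (same as input, |ω| = 4305.0914 rpm)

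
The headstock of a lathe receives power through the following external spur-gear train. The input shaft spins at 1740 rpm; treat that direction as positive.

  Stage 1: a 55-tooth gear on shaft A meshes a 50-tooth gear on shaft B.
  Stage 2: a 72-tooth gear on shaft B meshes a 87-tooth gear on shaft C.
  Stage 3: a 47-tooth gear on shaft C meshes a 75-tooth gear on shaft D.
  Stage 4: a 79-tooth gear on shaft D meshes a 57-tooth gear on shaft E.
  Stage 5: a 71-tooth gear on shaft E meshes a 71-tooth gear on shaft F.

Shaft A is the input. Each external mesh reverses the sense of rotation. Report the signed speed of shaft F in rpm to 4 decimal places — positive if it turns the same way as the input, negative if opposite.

-1375.7642 rpm (opposite to input, |ω| = 1375.7642 rpm)

Stage 1 [55T→50T]: ω = 1740.0000×55/50 = 1914.0000 rpm, dir flips to −; running = −1914.0000
Stage 2 [72T→87T]: ω = 1914.0000×72/87 = 1584.0000 rpm, dir flips to +; running = +1584.0000
Stage 3 [47T→75T]: ω = 1584.0000×47/75 = 992.6400 rpm, dir flips to −; running = −992.6400
Stage 4 [79T→57T]: ω = 992.6400×79/57 = 1375.7642 rpm, dir flips to +; running = +1375.7642
Stage 5 [71T→71T]: ω = 1375.7642×71/71 = 1375.7642 rpm, dir flips to −; running = −1375.7642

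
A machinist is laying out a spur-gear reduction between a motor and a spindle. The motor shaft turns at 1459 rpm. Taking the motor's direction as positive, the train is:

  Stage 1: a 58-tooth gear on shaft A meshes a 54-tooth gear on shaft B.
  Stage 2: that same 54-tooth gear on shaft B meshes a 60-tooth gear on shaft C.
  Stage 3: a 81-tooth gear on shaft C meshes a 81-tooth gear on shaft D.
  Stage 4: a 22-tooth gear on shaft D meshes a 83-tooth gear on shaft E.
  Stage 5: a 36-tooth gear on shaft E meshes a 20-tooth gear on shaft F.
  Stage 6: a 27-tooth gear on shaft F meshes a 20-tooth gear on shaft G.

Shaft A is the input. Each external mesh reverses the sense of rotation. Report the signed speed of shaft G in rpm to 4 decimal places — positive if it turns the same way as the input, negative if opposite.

Stage 1 [58T→54T]: ω = 1459.0000×58/54 = 1567.0741 rpm, dir flips to −; running = −1567.0741
Stage 2 [54T→60T]: ω = 1567.0741×54/60 = 1410.3667 rpm, dir flips to +; running = +1410.3667
Stage 3 [81T→81T]: ω = 1410.3667×81/81 = 1410.3667 rpm, dir flips to −; running = −1410.3667
Stage 4 [22T→83T]: ω = 1410.3667×22/83 = 373.8321 rpm, dir flips to +; running = +373.8321
Stage 5 [36T→20T]: ω = 373.8321×36/20 = 672.8978 rpm, dir flips to −; running = −672.8978
Stage 6 [27T→20T]: ω = 672.8978×27/20 = 908.4121 rpm, dir flips to +; running = +908.4121

+908.4121 rpm (same as input, |ω| = 908.4121 rpm)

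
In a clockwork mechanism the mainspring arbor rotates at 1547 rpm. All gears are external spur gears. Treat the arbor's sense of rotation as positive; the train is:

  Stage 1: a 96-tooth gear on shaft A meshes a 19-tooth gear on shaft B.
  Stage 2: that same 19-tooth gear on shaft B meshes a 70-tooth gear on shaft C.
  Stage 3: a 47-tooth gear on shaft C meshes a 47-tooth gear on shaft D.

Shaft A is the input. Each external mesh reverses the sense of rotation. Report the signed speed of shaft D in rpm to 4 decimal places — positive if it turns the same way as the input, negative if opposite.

-2121.6000 rpm (opposite to input, |ω| = 2121.6000 rpm)

Stage 1 [96T→19T]: ω = 1547.0000×96/19 = 7816.4211 rpm, dir flips to −; running = −7816.4211
Stage 2 [19T→70T]: ω = 7816.4211×19/70 = 2121.6000 rpm, dir flips to +; running = +2121.6000
Stage 3 [47T→47T]: ω = 2121.6000×47/47 = 2121.6000 rpm, dir flips to −; running = −2121.6000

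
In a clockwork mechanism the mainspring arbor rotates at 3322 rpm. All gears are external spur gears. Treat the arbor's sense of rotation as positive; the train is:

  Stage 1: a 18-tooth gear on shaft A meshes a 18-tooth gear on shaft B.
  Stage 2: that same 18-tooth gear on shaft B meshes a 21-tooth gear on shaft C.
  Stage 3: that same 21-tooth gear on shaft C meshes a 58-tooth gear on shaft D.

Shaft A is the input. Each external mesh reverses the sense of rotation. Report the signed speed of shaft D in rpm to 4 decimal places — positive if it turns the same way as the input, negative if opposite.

-1030.9655 rpm (opposite to input, |ω| = 1030.9655 rpm)

Stage 1 [18T→18T]: ω = 3322.0000×18/18 = 3322.0000 rpm, dir flips to −; running = −3322.0000
Stage 2 [18T→21T]: ω = 3322.0000×18/21 = 2847.4286 rpm, dir flips to +; running = +2847.4286
Stage 3 [21T→58T]: ω = 2847.4286×21/58 = 1030.9655 rpm, dir flips to −; running = −1030.9655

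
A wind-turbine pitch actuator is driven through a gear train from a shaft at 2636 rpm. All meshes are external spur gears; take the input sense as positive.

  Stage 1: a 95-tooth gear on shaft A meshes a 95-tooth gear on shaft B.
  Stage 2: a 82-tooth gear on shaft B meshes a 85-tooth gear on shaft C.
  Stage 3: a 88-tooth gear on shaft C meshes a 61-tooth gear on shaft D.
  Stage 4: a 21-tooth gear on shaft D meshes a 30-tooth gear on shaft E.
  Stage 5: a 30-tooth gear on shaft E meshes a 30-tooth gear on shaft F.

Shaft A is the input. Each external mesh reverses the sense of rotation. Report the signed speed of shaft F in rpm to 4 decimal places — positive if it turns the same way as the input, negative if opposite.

Stage 1 [95T→95T]: ω = 2636.0000×95/95 = 2636.0000 rpm, dir flips to −; running = −2636.0000
Stage 2 [82T→85T]: ω = 2636.0000×82/85 = 2542.9647 rpm, dir flips to +; running = +2542.9647
Stage 3 [88T→61T]: ω = 2542.9647×88/61 = 3668.5392 rpm, dir flips to −; running = −3668.5392
Stage 4 [21T→30T]: ω = 3668.5392×21/30 = 2567.9775 rpm, dir flips to +; running = +2567.9775
Stage 5 [30T→30T]: ω = 2567.9775×30/30 = 2567.9775 rpm, dir flips to −; running = −2567.9775

-2567.9775 rpm (opposite to input, |ω| = 2567.9775 rpm)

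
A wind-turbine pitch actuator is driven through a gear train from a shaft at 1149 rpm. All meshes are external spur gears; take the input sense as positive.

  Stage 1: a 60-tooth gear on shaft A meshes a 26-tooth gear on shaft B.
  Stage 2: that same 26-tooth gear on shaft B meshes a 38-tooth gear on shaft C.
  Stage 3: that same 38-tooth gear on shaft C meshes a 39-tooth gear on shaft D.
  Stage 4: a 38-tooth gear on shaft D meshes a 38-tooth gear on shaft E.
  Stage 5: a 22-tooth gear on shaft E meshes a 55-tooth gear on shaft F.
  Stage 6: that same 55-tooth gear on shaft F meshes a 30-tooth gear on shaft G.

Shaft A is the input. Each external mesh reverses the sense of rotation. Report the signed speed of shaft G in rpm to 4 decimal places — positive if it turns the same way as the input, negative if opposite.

+1296.3077 rpm (same as input, |ω| = 1296.3077 rpm)

Stage 1 [60T→26T]: ω = 1149.0000×60/26 = 2651.5385 rpm, dir flips to −; running = −2651.5385
Stage 2 [26T→38T]: ω = 2651.5385×26/38 = 1814.2105 rpm, dir flips to +; running = +1814.2105
Stage 3 [38T→39T]: ω = 1814.2105×38/39 = 1767.6923 rpm, dir flips to −; running = −1767.6923
Stage 4 [38T→38T]: ω = 1767.6923×38/38 = 1767.6923 rpm, dir flips to +; running = +1767.6923
Stage 5 [22T→55T]: ω = 1767.6923×22/55 = 707.0769 rpm, dir flips to −; running = −707.0769
Stage 6 [55T→30T]: ω = 707.0769×55/30 = 1296.3077 rpm, dir flips to +; running = +1296.3077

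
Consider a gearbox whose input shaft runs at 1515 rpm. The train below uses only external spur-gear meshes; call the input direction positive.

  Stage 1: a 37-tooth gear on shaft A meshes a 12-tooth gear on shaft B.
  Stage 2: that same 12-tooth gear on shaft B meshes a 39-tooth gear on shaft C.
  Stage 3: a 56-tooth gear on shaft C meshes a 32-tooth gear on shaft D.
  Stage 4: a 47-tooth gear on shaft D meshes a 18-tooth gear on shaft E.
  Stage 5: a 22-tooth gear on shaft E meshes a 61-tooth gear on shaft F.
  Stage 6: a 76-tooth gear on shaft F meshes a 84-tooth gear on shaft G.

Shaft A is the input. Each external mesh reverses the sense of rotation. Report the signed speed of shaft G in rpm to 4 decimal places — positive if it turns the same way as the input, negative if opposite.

+2143.0895 rpm (same as input, |ω| = 2143.0895 rpm)

Stage 1 [37T→12T]: ω = 1515.0000×37/12 = 4671.2500 rpm, dir flips to −; running = −4671.2500
Stage 2 [12T→39T]: ω = 4671.2500×12/39 = 1437.3077 rpm, dir flips to +; running = +1437.3077
Stage 3 [56T→32T]: ω = 1437.3077×56/32 = 2515.2885 rpm, dir flips to −; running = −2515.2885
Stage 4 [47T→18T]: ω = 2515.2885×47/18 = 6567.6976 rpm, dir flips to +; running = +6567.6976
Stage 5 [22T→61T]: ω = 6567.6976×22/61 = 2368.6778 rpm, dir flips to −; running = −2368.6778
Stage 6 [76T→84T]: ω = 2368.6778×76/84 = 2143.0895 rpm, dir flips to +; running = +2143.0895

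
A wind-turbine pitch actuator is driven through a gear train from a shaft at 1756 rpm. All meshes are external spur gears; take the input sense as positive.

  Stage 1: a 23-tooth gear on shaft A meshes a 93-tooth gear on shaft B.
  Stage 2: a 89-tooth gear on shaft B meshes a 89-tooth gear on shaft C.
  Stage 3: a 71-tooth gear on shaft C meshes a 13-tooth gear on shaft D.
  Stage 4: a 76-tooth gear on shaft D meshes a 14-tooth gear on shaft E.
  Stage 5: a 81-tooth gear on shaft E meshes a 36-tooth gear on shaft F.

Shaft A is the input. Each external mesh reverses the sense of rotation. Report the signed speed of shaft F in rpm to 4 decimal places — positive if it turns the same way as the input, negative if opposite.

-28970.2652 rpm (opposite to input, |ω| = 28970.2652 rpm)

Stage 1 [23T→93T]: ω = 1756.0000×23/93 = 434.2796 rpm, dir flips to −; running = −434.2796
Stage 2 [89T→89T]: ω = 434.2796×89/89 = 434.2796 rpm, dir flips to +; running = +434.2796
Stage 3 [71T→13T]: ω = 434.2796×71/13 = 2371.8346 rpm, dir flips to −; running = −2371.8346
Stage 4 [76T→14T]: ω = 2371.8346×76/14 = 12875.6734 rpm, dir flips to +; running = +12875.6734
Stage 5 [81T→36T]: ω = 12875.6734×81/36 = 28970.2652 rpm, dir flips to −; running = −28970.2652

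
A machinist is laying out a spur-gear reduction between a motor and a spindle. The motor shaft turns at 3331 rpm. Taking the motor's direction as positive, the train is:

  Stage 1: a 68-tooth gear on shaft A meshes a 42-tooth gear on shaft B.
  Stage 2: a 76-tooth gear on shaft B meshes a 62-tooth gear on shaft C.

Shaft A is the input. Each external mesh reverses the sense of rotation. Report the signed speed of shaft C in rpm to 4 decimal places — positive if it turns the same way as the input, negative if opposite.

Stage 1 [68T→42T]: ω = 3331.0000×68/42 = 5393.0476 rpm, dir flips to −; running = −5393.0476
Stage 2 [76T→62T]: ω = 5393.0476×76/62 = 6610.8326 rpm, dir flips to +; running = +6610.8326

+6610.8326 rpm (same as input, |ω| = 6610.8326 rpm)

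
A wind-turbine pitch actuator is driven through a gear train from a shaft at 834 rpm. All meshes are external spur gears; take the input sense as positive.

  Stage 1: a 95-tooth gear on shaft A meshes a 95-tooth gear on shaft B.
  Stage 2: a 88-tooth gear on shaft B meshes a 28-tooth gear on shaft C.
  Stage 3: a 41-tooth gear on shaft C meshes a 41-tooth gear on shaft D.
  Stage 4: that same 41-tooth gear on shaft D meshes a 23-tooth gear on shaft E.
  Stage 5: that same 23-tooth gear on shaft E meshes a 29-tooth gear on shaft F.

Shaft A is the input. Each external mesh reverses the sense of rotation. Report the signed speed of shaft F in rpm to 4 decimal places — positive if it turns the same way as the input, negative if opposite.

-3705.7537 rpm (opposite to input, |ω| = 3705.7537 rpm)

Stage 1 [95T→95T]: ω = 834.0000×95/95 = 834.0000 rpm, dir flips to −; running = −834.0000
Stage 2 [88T→28T]: ω = 834.0000×88/28 = 2621.1429 rpm, dir flips to +; running = +2621.1429
Stage 3 [41T→41T]: ω = 2621.1429×41/41 = 2621.1429 rpm, dir flips to −; running = −2621.1429
Stage 4 [41T→23T]: ω = 2621.1429×41/23 = 4672.4720 rpm, dir flips to +; running = +4672.4720
Stage 5 [23T→29T]: ω = 4672.4720×23/29 = 3705.7537 rpm, dir flips to −; running = −3705.7537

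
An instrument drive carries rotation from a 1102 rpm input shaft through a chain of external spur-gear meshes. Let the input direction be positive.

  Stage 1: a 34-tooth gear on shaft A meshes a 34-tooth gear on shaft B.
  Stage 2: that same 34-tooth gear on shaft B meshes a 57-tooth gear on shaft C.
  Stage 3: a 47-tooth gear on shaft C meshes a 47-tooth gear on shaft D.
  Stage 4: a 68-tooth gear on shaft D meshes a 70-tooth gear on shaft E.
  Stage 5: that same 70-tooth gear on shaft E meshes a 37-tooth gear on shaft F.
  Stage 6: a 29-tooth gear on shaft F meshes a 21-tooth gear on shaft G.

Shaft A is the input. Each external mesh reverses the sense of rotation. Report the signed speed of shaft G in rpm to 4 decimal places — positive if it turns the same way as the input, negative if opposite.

Stage 1 [34T→34T]: ω = 1102.0000×34/34 = 1102.0000 rpm, dir flips to −; running = −1102.0000
Stage 2 [34T→57T]: ω = 1102.0000×34/57 = 657.3333 rpm, dir flips to +; running = +657.3333
Stage 3 [47T→47T]: ω = 657.3333×47/47 = 657.3333 rpm, dir flips to −; running = −657.3333
Stage 4 [68T→70T]: ω = 657.3333×68/70 = 638.5524 rpm, dir flips to +; running = +638.5524
Stage 5 [70T→37T]: ω = 638.5524×70/37 = 1208.0721 rpm, dir flips to −; running = −1208.0721
Stage 6 [29T→21T]: ω = 1208.0721×29/21 = 1668.2900 rpm, dir flips to +; running = +1668.2900

+1668.2900 rpm (same as input, |ω| = 1668.2900 rpm)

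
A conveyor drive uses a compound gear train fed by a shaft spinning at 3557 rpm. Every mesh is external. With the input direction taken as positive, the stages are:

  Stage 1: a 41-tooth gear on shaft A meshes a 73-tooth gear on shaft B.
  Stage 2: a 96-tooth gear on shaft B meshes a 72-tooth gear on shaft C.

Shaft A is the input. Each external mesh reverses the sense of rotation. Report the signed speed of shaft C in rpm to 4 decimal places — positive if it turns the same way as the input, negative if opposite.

Stage 1 [41T→73T]: ω = 3557.0000×41/73 = 1997.7671 rpm, dir flips to −; running = −1997.7671
Stage 2 [96T→72T]: ω = 1997.7671×96/72 = 2663.6895 rpm, dir flips to +; running = +2663.6895

+2663.6895 rpm (same as input, |ω| = 2663.6895 rpm)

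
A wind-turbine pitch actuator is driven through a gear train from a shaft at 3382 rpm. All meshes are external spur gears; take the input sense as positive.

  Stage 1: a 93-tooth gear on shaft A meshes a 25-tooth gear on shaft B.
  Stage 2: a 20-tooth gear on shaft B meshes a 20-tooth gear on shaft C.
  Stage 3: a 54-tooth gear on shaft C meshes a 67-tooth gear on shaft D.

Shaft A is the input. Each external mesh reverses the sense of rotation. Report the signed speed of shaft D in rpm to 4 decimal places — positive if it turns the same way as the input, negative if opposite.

-10139.9427 rpm (opposite to input, |ω| = 10139.9427 rpm)

Stage 1 [93T→25T]: ω = 3382.0000×93/25 = 12581.0400 rpm, dir flips to −; running = −12581.0400
Stage 2 [20T→20T]: ω = 12581.0400×20/20 = 12581.0400 rpm, dir flips to +; running = +12581.0400
Stage 3 [54T→67T]: ω = 12581.0400×54/67 = 10139.9427 rpm, dir flips to −; running = −10139.9427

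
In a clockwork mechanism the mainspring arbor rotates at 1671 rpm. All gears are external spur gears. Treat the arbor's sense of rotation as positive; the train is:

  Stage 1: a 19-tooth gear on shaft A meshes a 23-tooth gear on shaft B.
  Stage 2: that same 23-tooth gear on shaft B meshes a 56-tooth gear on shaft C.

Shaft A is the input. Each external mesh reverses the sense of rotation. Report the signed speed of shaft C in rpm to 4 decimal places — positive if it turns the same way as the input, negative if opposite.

Stage 1 [19T→23T]: ω = 1671.0000×19/23 = 1380.3913 rpm, dir flips to −; running = −1380.3913
Stage 2 [23T→56T]: ω = 1380.3913×23/56 = 566.9464 rpm, dir flips to +; running = +566.9464

+566.9464 rpm (same as input, |ω| = 566.9464 rpm)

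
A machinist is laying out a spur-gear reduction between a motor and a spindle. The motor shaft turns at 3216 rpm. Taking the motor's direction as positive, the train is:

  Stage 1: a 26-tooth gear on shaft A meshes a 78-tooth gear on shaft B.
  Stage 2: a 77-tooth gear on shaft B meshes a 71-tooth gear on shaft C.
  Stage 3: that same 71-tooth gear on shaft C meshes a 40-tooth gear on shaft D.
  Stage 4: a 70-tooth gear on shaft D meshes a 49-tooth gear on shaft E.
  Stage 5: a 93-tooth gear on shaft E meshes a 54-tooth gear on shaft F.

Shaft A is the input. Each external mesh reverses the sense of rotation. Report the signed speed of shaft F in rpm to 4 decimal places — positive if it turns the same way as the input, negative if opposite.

Stage 1 [26T→78T]: ω = 3216.0000×26/78 = 1072.0000 rpm, dir flips to −; running = −1072.0000
Stage 2 [77T→71T]: ω = 1072.0000×77/71 = 1162.5915 rpm, dir flips to +; running = +1162.5915
Stage 3 [71T→40T]: ω = 1162.5915×71/40 = 2063.6000 rpm, dir flips to −; running = −2063.6000
Stage 4 [70T→49T]: ω = 2063.6000×70/49 = 2948.0000 rpm, dir flips to +; running = +2948.0000
Stage 5 [93T→54T]: ω = 2948.0000×93/54 = 5077.1111 rpm, dir flips to −; running = −5077.1111

-5077.1111 rpm (opposite to input, |ω| = 5077.1111 rpm)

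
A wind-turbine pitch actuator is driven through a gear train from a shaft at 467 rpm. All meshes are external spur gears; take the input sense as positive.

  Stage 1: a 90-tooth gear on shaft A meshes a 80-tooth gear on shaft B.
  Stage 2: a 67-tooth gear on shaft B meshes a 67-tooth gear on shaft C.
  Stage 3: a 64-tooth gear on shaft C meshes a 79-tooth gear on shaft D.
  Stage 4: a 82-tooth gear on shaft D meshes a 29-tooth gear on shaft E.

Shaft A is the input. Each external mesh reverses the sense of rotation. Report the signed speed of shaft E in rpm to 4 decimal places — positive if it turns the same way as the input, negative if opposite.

+1203.4780 rpm (same as input, |ω| = 1203.4780 rpm)

Stage 1 [90T→80T]: ω = 467.0000×90/80 = 525.3750 rpm, dir flips to −; running = −525.3750
Stage 2 [67T→67T]: ω = 525.3750×67/67 = 525.3750 rpm, dir flips to +; running = +525.3750
Stage 3 [64T→79T]: ω = 525.3750×64/79 = 425.6203 rpm, dir flips to −; running = −425.6203
Stage 4 [82T→29T]: ω = 425.6203×82/29 = 1203.4780 rpm, dir flips to +; running = +1203.4780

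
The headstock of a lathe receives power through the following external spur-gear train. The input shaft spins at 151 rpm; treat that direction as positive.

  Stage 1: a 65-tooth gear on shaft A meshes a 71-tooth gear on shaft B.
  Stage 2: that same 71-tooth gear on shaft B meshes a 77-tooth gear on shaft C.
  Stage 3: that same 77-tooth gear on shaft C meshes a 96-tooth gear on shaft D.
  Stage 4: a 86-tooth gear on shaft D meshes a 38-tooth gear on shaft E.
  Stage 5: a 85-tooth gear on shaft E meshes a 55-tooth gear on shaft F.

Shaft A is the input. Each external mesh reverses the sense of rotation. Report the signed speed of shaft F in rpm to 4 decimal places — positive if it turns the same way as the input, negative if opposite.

Stage 1 [65T→71T]: ω = 151.0000×65/71 = 138.2394 rpm, dir flips to −; running = −138.2394
Stage 2 [71T→77T]: ω = 138.2394×71/77 = 127.4675 rpm, dir flips to +; running = +127.4675
Stage 3 [77T→96T]: ω = 127.4675×77/96 = 102.2396 rpm, dir flips to −; running = −102.2396
Stage 4 [86T→38T]: ω = 102.2396×86/38 = 231.3843 rpm, dir flips to +; running = +231.3843
Stage 5 [85T→55T]: ω = 231.3843×85/55 = 357.5939 rpm, dir flips to −; running = −357.5939

-357.5939 rpm (opposite to input, |ω| = 357.5939 rpm)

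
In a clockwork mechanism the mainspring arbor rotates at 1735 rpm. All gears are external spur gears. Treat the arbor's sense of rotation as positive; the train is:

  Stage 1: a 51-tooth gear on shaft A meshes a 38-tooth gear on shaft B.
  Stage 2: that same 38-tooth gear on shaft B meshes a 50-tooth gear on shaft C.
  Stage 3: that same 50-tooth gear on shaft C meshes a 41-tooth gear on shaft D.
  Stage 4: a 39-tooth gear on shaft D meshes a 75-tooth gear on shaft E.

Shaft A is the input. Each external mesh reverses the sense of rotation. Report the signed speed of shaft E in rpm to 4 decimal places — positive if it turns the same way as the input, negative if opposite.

Stage 1 [51T→38T]: ω = 1735.0000×51/38 = 2328.5526 rpm, dir flips to −; running = −2328.5526
Stage 2 [38T→50T]: ω = 2328.5526×38/50 = 1769.7000 rpm, dir flips to +; running = +1769.7000
Stage 3 [50T→41T]: ω = 1769.7000×50/41 = 2158.1707 rpm, dir flips to −; running = −2158.1707
Stage 4 [39T→75T]: ω = 2158.1707×39/75 = 1122.2488 rpm, dir flips to +; running = +1122.2488

+1122.2488 rpm (same as input, |ω| = 1122.2488 rpm)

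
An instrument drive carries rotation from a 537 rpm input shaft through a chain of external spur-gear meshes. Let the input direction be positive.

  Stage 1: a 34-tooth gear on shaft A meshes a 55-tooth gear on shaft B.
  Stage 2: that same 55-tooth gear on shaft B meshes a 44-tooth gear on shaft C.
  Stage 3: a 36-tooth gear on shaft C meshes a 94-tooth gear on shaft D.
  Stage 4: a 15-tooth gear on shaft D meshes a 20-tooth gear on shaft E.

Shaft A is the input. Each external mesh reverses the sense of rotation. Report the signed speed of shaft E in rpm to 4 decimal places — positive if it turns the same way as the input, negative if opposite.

+119.1891 rpm (same as input, |ω| = 119.1891 rpm)

Stage 1 [34T→55T]: ω = 537.0000×34/55 = 331.9636 rpm, dir flips to −; running = −331.9636
Stage 2 [55T→44T]: ω = 331.9636×55/44 = 414.9545 rpm, dir flips to +; running = +414.9545
Stage 3 [36T→94T]: ω = 414.9545×36/94 = 158.9188 rpm, dir flips to −; running = −158.9188
Stage 4 [15T→20T]: ω = 158.9188×15/20 = 119.1891 rpm, dir flips to +; running = +119.1891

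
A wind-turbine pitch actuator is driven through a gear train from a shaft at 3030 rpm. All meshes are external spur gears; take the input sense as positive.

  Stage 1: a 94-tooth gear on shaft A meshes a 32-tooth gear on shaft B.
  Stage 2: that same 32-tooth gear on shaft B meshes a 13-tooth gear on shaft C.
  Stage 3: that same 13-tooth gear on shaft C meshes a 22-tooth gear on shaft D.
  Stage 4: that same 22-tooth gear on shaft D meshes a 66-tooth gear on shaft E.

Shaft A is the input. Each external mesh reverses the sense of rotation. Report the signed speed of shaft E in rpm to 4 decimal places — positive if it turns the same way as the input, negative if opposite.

Stage 1 [94T→32T]: ω = 3030.0000×94/32 = 8900.6250 rpm, dir flips to −; running = −8900.6250
Stage 2 [32T→13T]: ω = 8900.6250×32/13 = 21909.2308 rpm, dir flips to +; running = +21909.2308
Stage 3 [13T→22T]: ω = 21909.2308×13/22 = 12946.3636 rpm, dir flips to −; running = −12946.3636
Stage 4 [22T→66T]: ω = 12946.3636×22/66 = 4315.4545 rpm, dir flips to +; running = +4315.4545

+4315.4545 rpm (same as input, |ω| = 4315.4545 rpm)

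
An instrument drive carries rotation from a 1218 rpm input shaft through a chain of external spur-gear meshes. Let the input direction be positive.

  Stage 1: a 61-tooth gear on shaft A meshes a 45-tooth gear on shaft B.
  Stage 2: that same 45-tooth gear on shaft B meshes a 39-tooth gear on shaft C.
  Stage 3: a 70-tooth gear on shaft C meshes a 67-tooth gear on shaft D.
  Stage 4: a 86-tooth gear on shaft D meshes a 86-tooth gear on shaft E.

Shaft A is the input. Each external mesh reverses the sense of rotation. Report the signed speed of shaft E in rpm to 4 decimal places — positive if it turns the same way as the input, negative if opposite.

+1990.3789 rpm (same as input, |ω| = 1990.3789 rpm)

Stage 1 [61T→45T]: ω = 1218.0000×61/45 = 1651.0667 rpm, dir flips to −; running = −1651.0667
Stage 2 [45T→39T]: ω = 1651.0667×45/39 = 1905.0769 rpm, dir flips to +; running = +1905.0769
Stage 3 [70T→67T]: ω = 1905.0769×70/67 = 1990.3789 rpm, dir flips to −; running = −1990.3789
Stage 4 [86T→86T]: ω = 1990.3789×86/86 = 1990.3789 rpm, dir flips to +; running = +1990.3789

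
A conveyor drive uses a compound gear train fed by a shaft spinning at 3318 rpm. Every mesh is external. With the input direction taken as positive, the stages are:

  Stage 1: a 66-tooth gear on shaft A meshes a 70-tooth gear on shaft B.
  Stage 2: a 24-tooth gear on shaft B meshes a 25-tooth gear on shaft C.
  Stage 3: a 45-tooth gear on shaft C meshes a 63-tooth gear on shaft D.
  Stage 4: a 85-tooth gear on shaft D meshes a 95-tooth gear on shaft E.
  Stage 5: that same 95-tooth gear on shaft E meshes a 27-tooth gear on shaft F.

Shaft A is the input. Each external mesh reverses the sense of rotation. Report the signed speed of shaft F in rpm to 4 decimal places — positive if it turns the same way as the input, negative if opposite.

-6753.3714 rpm (opposite to input, |ω| = 6753.3714 rpm)

Stage 1 [66T→70T]: ω = 3318.0000×66/70 = 3128.4000 rpm, dir flips to −; running = −3128.4000
Stage 2 [24T→25T]: ω = 3128.4000×24/25 = 3003.2640 rpm, dir flips to +; running = +3003.2640
Stage 3 [45T→63T]: ω = 3003.2640×45/63 = 2145.1886 rpm, dir flips to −; running = −2145.1886
Stage 4 [85T→95T]: ω = 2145.1886×85/95 = 1919.3792 rpm, dir flips to +; running = +1919.3792
Stage 5 [95T→27T]: ω = 1919.3792×95/27 = 6753.3714 rpm, dir flips to −; running = −6753.3714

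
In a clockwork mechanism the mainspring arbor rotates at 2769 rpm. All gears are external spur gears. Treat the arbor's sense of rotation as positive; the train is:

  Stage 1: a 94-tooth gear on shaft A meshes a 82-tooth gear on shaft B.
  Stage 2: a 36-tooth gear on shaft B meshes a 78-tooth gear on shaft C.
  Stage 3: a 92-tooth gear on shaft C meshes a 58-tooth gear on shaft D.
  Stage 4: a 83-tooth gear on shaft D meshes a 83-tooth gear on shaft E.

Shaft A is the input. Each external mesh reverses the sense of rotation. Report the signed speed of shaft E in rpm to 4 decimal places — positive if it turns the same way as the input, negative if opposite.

Stage 1 [94T→82T]: ω = 2769.0000×94/82 = 3174.2195 rpm, dir flips to −; running = −3174.2195
Stage 2 [36T→78T]: ω = 3174.2195×36/78 = 1465.0244 rpm, dir flips to +; running = +1465.0244
Stage 3 [92T→58T]: ω = 1465.0244×92/58 = 2323.8318 rpm, dir flips to −; running = −2323.8318
Stage 4 [83T→83T]: ω = 2323.8318×83/83 = 2323.8318 rpm, dir flips to +; running = +2323.8318

+2323.8318 rpm (same as input, |ω| = 2323.8318 rpm)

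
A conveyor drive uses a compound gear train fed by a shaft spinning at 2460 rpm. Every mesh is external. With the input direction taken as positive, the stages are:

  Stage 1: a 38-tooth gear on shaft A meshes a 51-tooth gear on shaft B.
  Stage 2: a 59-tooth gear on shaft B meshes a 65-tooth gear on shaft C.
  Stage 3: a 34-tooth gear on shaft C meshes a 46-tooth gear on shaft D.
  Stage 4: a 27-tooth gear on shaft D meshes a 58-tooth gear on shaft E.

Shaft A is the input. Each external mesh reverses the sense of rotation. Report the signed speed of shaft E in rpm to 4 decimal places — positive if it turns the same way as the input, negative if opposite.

+572.4585 rpm (same as input, |ω| = 572.4585 rpm)

Stage 1 [38T→51T]: ω = 2460.0000×38/51 = 1832.9412 rpm, dir flips to −; running = −1832.9412
Stage 2 [59T→65T]: ω = 1832.9412×59/65 = 1663.7466 rpm, dir flips to +; running = +1663.7466
Stage 3 [34T→46T]: ω = 1663.7466×34/46 = 1229.7258 rpm, dir flips to −; running = −1229.7258
Stage 4 [27T→58T]: ω = 1229.7258×27/58 = 572.4585 rpm, dir flips to +; running = +572.4585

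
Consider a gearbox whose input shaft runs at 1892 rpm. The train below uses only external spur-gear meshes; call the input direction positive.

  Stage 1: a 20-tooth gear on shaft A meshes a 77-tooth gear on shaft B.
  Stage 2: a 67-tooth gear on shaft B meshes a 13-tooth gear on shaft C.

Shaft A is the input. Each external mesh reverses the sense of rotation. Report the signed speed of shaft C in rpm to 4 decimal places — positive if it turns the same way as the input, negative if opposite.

Stage 1 [20T→77T]: ω = 1892.0000×20/77 = 491.4286 rpm, dir flips to −; running = −491.4286
Stage 2 [67T→13T]: ω = 491.4286×67/13 = 2532.7473 rpm, dir flips to +; running = +2532.7473

+2532.7473 rpm (same as input, |ω| = 2532.7473 rpm)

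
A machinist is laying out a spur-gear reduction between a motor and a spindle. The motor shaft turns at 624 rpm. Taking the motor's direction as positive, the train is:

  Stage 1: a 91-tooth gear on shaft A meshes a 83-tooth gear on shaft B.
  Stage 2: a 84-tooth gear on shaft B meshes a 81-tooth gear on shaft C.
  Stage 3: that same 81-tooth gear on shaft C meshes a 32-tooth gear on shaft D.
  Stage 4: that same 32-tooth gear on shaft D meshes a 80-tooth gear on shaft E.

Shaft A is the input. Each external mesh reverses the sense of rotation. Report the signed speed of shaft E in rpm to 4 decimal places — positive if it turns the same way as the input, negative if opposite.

Stage 1 [91T→83T]: ω = 624.0000×91/83 = 684.1446 rpm, dir flips to −; running = −684.1446
Stage 2 [84T→81T]: ω = 684.1446×84/81 = 709.4833 rpm, dir flips to +; running = +709.4833
Stage 3 [81T→32T]: ω = 709.4833×81/32 = 1795.8795 rpm, dir flips to −; running = −1795.8795
Stage 4 [32T→80T]: ω = 1795.8795×32/80 = 718.3518 rpm, dir flips to +; running = +718.3518

+718.3518 rpm (same as input, |ω| = 718.3518 rpm)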